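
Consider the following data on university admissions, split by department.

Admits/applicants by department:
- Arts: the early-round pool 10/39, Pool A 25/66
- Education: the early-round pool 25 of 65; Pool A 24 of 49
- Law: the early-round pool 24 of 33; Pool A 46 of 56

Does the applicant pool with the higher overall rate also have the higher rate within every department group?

Yes

Arts: the early-round pool 10/39 = 25.6%, Pool A 25/66 = 37.9% → Pool A
Education: the early-round pool 25/65 = 38.5%, Pool A 24/49 = 49.0% → Pool A
Law: the early-round pool 24/33 = 72.7%, Pool A 46/56 = 82.1% → Pool A
Overall: the early-round pool 59/137 = 43.1%, Pool A 95/171 = 55.6% → Pool A
Pool A wins overall and in every department group — no reversal.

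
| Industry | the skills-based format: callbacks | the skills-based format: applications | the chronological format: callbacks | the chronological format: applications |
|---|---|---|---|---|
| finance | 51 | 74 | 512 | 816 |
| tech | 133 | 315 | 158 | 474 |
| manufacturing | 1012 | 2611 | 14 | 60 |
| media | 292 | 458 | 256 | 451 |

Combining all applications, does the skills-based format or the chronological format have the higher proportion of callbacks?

Finance: the skills-based format 51/74 = 68.9%, the chronological format 512/816 = 62.7% → the skills-based format
Tech: the skills-based format 133/315 = 42.2%, the chronological format 158/474 = 33.3% → the skills-based format
Manufacturing: the skills-based format 1012/2611 = 38.8%, the chronological format 14/60 = 23.3% → the skills-based format
Media: the skills-based format 292/458 = 63.8%, the chronological format 256/451 = 56.8% → the skills-based format
Overall: the skills-based format 1488/3458 = 43.0%, the chronological format 940/1801 = 52.2% → the chronological format
(The skills-based format wins every industry group but the chronological format wins overall — the skills-based format's applications skew toward the low-rate manufacturing group.)

the chronological format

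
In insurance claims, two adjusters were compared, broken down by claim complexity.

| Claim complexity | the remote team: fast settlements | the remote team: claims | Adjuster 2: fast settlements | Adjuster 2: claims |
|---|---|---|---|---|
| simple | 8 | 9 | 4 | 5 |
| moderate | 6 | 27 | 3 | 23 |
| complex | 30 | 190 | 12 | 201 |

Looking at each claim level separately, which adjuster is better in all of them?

Simple: the remote team 8/9 = 88.9%, Adjuster 2 4/5 = 80.0% → the remote team
Moderate: the remote team 6/27 = 22.2%, Adjuster 2 3/23 = 13.0% → the remote team
Complex: the remote team 30/190 = 15.8%, Adjuster 2 12/201 = 6.0% → the remote team
The remote team has the higher rate in all 3 groups.

the remote team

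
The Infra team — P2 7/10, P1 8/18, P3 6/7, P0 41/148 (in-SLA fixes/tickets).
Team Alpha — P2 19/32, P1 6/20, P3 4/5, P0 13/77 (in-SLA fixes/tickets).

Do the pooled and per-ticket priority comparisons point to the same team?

P2: the Infra team 7/10 = 70.0%, Team Alpha 19/32 = 59.4% → the Infra team
P1: the Infra team 8/18 = 44.4%, Team Alpha 6/20 = 30.0% → the Infra team
P3: the Infra team 6/7 = 85.7%, Team Alpha 4/5 = 80.0% → the Infra team
P0: the Infra team 41/148 = 27.7%, Team Alpha 13/77 = 16.9% → the Infra team
Overall: the Infra team 62/183 = 33.9%, Team Alpha 42/134 = 31.3% → the Infra team
The Infra team wins overall and in every ticket group — no reversal.

Yes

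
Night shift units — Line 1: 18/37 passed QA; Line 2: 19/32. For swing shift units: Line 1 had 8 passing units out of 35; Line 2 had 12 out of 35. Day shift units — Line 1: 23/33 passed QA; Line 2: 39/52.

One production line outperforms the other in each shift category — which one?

Night shift: Line 1 18/37 = 48.6%, Line 2 19/32 = 59.4% → Line 2
Swing shift: Line 1 8/35 = 22.9%, Line 2 12/35 = 34.3% → Line 2
Day shift: Line 1 23/33 = 69.7%, Line 2 39/52 = 75.0% → Line 2
Line 2 has the higher rate in all 3 groups.

Line 2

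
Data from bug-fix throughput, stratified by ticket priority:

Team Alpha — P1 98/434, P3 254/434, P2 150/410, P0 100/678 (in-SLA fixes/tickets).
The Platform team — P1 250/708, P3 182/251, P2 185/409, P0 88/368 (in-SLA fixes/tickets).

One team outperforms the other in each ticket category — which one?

P1: Team Alpha 98/434 = 22.6%, the Platform team 250/708 = 35.3% → the Platform team
P3: Team Alpha 254/434 = 58.5%, the Platform team 182/251 = 72.5% → the Platform team
P2: Team Alpha 150/410 = 36.6%, the Platform team 185/409 = 45.2% → the Platform team
P0: Team Alpha 100/678 = 14.7%, the Platform team 88/368 = 23.9% → the Platform team
The Platform team has the higher rate in all 4 groups.

the Platform team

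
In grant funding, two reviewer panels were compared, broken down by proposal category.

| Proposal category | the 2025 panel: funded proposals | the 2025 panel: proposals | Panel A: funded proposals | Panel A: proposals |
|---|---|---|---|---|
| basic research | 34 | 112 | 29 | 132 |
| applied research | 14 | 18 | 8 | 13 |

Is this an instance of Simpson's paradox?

No

Basic research: the 2025 panel 34/112 = 30.4%, Panel A 29/132 = 22.0% → the 2025 panel
Applied research: the 2025 panel 14/18 = 77.8%, Panel A 8/13 = 61.5% → the 2025 panel
Overall: the 2025 panel 48/130 = 36.9%, Panel A 37/145 = 25.5% → the 2025 panel
The 2025 panel wins overall and in every proposal group — no reversal.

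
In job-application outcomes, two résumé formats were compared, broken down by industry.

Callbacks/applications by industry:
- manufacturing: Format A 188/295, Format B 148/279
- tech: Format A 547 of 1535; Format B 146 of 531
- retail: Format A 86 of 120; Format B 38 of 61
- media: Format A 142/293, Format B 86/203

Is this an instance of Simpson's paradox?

Manufacturing: Format A 188/295 = 63.7%, Format B 148/279 = 53.0% → Format A
Tech: Format A 547/1535 = 35.6%, Format B 146/531 = 27.5% → Format A
Retail: Format A 86/120 = 71.7%, Format B 38/61 = 62.3% → Format A
Media: Format A 142/293 = 48.5%, Format B 86/203 = 42.4% → Format A
Overall: Format A 963/2243 = 42.9%, Format B 418/1074 = 38.9% → Format A
Format A wins overall and in every industry group — no reversal.

No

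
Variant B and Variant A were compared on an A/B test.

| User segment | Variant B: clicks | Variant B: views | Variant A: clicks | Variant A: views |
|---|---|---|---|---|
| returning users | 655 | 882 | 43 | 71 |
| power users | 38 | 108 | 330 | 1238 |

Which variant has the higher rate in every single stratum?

Variant B

Returning users: Variant B 655/882 = 74.3%, Variant A 43/71 = 60.6% → Variant B
Power users: Variant B 38/108 = 35.2%, Variant A 330/1238 = 26.7% → Variant B
Variant B has the higher rate in both groups.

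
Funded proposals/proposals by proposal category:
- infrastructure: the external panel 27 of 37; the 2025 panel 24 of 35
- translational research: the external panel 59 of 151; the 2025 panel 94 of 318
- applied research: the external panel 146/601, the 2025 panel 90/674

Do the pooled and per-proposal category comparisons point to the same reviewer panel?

Infrastructure: the external panel 27/37 = 73.0%, the 2025 panel 24/35 = 68.6% → the external panel
Translational research: the external panel 59/151 = 39.1%, the 2025 panel 94/318 = 29.6% → the external panel
Applied research: the external panel 146/601 = 24.3%, the 2025 panel 90/674 = 13.4% → the external panel
Overall: the external panel 232/789 = 29.4%, the 2025 panel 208/1027 = 20.3% → the external panel
The external panel wins overall and in every proposal group — no reversal.

Yes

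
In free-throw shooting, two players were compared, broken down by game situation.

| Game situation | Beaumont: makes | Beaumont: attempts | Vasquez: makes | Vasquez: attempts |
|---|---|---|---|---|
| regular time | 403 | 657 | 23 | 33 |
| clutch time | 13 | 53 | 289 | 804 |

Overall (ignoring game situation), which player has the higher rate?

Regular time: Beaumont 403/657 = 61.3%, Vasquez 23/33 = 69.7% → Vasquez
Clutch time: Beaumont 13/53 = 24.5%, Vasquez 289/804 = 35.9% → Vasquez
Overall: Beaumont 416/710 = 58.6%, Vasquez 312/837 = 37.3% → Beaumont
(Vasquez wins every game group but Beaumont wins overall — Vasquez's attempts skew toward the low-rate clutch time group.)

Beaumont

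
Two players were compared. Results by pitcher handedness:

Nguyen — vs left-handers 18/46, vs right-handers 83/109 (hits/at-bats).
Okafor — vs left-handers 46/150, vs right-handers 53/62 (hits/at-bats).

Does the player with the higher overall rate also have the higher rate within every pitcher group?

No

Vs left-handers: Nguyen 18/46 = 39.1%, Okafor 46/150 = 30.7% → Nguyen
Vs right-handers: Nguyen 83/109 = 76.1%, Okafor 53/62 = 85.5% → Okafor
Overall: Nguyen 101/155 = 65.2%, Okafor 99/212 = 46.7% → Nguyen
Neither sweeps: Nguyen wins 1 of 2 groups, Okafor wins 1. Nguyen wins overall but not every group — no Simpson reversal.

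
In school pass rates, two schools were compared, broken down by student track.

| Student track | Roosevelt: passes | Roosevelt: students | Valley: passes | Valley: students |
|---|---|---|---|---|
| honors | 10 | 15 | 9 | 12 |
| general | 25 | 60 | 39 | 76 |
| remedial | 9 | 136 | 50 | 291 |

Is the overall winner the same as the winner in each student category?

Honors: Roosevelt 10/15 = 66.7%, Valley 9/12 = 75.0% → Valley
General: Roosevelt 25/60 = 41.7%, Valley 39/76 = 51.3% → Valley
Remedial: Roosevelt 9/136 = 6.6%, Valley 50/291 = 17.2% → Valley
Overall: Roosevelt 44/211 = 20.9%, Valley 98/379 = 25.9% → Valley
Valley wins overall and in every student group — no reversal.

Yes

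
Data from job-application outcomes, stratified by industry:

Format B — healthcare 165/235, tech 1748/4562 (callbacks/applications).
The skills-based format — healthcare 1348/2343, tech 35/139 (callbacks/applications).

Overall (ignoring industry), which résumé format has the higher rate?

Healthcare: Format B 165/235 = 70.2%, the skills-based format 1348/2343 = 57.5% → Format B
Tech: Format B 1748/4562 = 38.3%, the skills-based format 35/139 = 25.2% → Format B
Overall: Format B 1913/4797 = 39.9%, the skills-based format 1383/2482 = 55.7% → the skills-based format
(Format B wins every industry group but the skills-based format wins overall — Format B's applications skew toward the low-rate tech group.)

the skills-based format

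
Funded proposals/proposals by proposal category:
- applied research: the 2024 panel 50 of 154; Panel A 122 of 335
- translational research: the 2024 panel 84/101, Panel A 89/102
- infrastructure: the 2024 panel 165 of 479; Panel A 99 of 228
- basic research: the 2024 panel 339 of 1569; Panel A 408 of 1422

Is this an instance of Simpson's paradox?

Applied research: the 2024 panel 50/154 = 32.5%, Panel A 122/335 = 36.4% → Panel A
Translational research: the 2024 panel 84/101 = 83.2%, Panel A 89/102 = 87.3% → Panel A
Infrastructure: the 2024 panel 165/479 = 34.4%, Panel A 99/228 = 43.4% → Panel A
Basic research: the 2024 panel 339/1569 = 21.6%, Panel A 408/1422 = 28.7% → Panel A
Overall: the 2024 panel 638/2303 = 27.7%, Panel A 718/2087 = 34.4% → Panel A
Panel A wins overall and in every proposal group — no reversal.

No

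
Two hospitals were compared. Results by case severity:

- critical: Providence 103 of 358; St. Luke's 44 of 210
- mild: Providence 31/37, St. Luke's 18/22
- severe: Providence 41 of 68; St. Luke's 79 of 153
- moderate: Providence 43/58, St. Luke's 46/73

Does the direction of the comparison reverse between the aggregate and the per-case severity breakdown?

Critical: Providence 103/358 = 28.8%, St. Luke's 44/210 = 21.0% → Providence
Mild: Providence 31/37 = 83.8%, St. Luke's 18/22 = 81.8% → Providence
Severe: Providence 41/68 = 60.3%, St. Luke's 79/153 = 51.6% → Providence
Moderate: Providence 43/58 = 74.1%, St. Luke's 46/73 = 63.0% → Providence
Overall: Providence 218/521 = 41.8%, St. Luke's 187/458 = 40.8% → Providence
Providence wins overall and in every case group — no reversal.

No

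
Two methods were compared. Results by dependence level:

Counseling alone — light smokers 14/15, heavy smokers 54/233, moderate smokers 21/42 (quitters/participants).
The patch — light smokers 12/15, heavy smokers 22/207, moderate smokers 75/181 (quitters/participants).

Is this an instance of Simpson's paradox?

No

Light smokers: counseling alone 14/15 = 93.3%, the patch 12/15 = 80.0% → counseling alone
Heavy smokers: counseling alone 54/233 = 23.2%, the patch 22/207 = 10.6% → counseling alone
Moderate smokers: counseling alone 21/42 = 50.0%, the patch 75/181 = 41.4% → counseling alone
Overall: counseling alone 89/290 = 30.7%, the patch 109/403 = 27.0% → counseling alone
Counseling alone wins overall and in every dependence group — no reversal.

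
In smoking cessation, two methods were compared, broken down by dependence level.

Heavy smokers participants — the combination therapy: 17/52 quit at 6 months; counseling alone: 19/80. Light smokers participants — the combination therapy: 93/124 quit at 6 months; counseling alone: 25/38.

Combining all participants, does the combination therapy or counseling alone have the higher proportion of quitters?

the combination therapy

Heavy smokers: the combination therapy 17/52 = 32.7%, counseling alone 19/80 = 23.8% → the combination therapy
Light smokers: the combination therapy 93/124 = 75.0%, counseling alone 25/38 = 65.8% → the combination therapy
Overall: the combination therapy 110/176 = 62.5%, counseling alone 44/118 = 37.3% → the combination therapy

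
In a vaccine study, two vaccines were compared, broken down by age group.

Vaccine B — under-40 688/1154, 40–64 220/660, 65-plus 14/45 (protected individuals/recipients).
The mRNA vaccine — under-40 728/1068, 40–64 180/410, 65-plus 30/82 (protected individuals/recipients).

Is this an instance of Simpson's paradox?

No

Under-40: Vaccine B 688/1154 = 59.6%, the mRNA vaccine 728/1068 = 68.2% → the mRNA vaccine
40–64: Vaccine B 220/660 = 33.3%, the mRNA vaccine 180/410 = 43.9% → the mRNA vaccine
65-plus: Vaccine B 14/45 = 31.1%, the mRNA vaccine 30/82 = 36.6% → the mRNA vaccine
Overall: Vaccine B 922/1859 = 49.6%, the mRNA vaccine 938/1560 = 60.1% → the mRNA vaccine
The mRNA vaccine wins overall and in every age group — no reversal.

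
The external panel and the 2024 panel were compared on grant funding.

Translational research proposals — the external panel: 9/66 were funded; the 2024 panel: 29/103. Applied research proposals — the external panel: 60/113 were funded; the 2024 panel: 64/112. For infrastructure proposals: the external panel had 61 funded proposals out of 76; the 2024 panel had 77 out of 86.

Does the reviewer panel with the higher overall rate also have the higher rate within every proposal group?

Yes

Translational research: the external panel 9/66 = 13.6%, the 2024 panel 29/103 = 28.2% → the 2024 panel
Applied research: the external panel 60/113 = 53.1%, the 2024 panel 64/112 = 57.1% → the 2024 panel
Infrastructure: the external panel 61/76 = 80.3%, the 2024 panel 77/86 = 89.5% → the 2024 panel
Overall: the external panel 130/255 = 51.0%, the 2024 panel 170/301 = 56.5% → the 2024 panel
The 2024 panel wins overall and in every proposal group — no reversal.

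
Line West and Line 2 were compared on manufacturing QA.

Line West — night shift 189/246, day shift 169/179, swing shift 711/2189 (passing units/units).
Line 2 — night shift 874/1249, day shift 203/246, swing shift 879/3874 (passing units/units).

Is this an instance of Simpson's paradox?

Night shift: Line West 189/246 = 76.8%, Line 2 874/1249 = 70.0% → Line West
Day shift: Line West 169/179 = 94.4%, Line 2 203/246 = 82.5% → Line West
Swing shift: Line West 711/2189 = 32.5%, Line 2 879/3874 = 22.7% → Line West
Overall: Line West 1069/2614 = 40.9%, Line 2 1956/5369 = 36.4% → Line West
Line West wins overall and in every shift group — no reversal.

No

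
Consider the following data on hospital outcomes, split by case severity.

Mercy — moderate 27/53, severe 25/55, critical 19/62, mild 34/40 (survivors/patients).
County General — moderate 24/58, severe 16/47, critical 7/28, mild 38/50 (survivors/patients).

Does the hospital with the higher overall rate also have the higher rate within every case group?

Moderate: Mercy 27/53 = 50.9%, County General 24/58 = 41.4% → Mercy
Severe: Mercy 25/55 = 45.5%, County General 16/47 = 34.0% → Mercy
Critical: Mercy 19/62 = 30.6%, County General 7/28 = 25.0% → Mercy
Mild: Mercy 34/40 = 85.0%, County General 38/50 = 76.0% → Mercy
Overall: Mercy 105/210 = 50.0%, County General 85/183 = 46.4% → Mercy
Mercy wins overall and in every case group — no reversal.

Yes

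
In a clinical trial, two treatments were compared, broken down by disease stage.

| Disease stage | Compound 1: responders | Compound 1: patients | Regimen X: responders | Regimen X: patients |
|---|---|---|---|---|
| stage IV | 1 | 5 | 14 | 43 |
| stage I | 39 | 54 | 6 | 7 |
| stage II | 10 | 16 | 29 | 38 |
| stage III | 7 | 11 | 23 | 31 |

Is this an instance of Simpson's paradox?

Yes

Stage IV: Compound 1 1/5 = 20.0%, Regimen X 14/43 = 32.6% → Regimen X
Stage I: Compound 1 39/54 = 72.2%, Regimen X 6/7 = 85.7% → Regimen X
Stage II: Compound 1 10/16 = 62.5%, Regimen X 29/38 = 76.3% → Regimen X
Stage III: Compound 1 7/11 = 63.6%, Regimen X 23/31 = 74.2% → Regimen X
Overall: Compound 1 57/86 = 66.3%, Regimen X 72/119 = 60.5% → Compound 1
Regimen X wins each disease group but Compound 1 wins overall — the comparison reverses. Regimen X's patients skew toward stage IV, which has a lower base rate.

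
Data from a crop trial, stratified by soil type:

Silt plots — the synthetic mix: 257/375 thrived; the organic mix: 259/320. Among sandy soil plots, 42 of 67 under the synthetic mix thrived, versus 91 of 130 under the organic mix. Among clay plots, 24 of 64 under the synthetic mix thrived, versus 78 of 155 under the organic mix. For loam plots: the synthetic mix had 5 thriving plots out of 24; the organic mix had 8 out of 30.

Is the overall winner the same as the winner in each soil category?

Yes

Silt: the synthetic mix 257/375 = 68.5%, the organic mix 259/320 = 80.9% → the organic mix
Sandy soil: the synthetic mix 42/67 = 62.7%, the organic mix 91/130 = 70.0% → the organic mix
Clay: the synthetic mix 24/64 = 37.5%, the organic mix 78/155 = 50.3% → the organic mix
Loam: the synthetic mix 5/24 = 20.8%, the organic mix 8/30 = 26.7% → the organic mix
Overall: the synthetic mix 328/530 = 61.9%, the organic mix 436/635 = 68.7% → the organic mix
The organic mix wins overall and in every soil group — no reversal.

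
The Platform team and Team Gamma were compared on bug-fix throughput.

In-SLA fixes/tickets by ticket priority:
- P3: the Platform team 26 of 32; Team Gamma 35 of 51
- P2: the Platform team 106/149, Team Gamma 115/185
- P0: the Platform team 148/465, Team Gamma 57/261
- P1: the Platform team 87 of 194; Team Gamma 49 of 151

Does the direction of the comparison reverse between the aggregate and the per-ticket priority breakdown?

P3: the Platform team 26/32 = 81.2%, Team Gamma 35/51 = 68.6% → the Platform team
P2: the Platform team 106/149 = 71.1%, Team Gamma 115/185 = 62.2% → the Platform team
P0: the Platform team 148/465 = 31.8%, Team Gamma 57/261 = 21.8% → the Platform team
P1: the Platform team 87/194 = 44.8%, Team Gamma 49/151 = 32.5% → the Platform team
Overall: the Platform team 367/840 = 43.7%, Team Gamma 256/648 = 39.5% → the Platform team
The Platform team wins overall and in every ticket group — no reversal.

No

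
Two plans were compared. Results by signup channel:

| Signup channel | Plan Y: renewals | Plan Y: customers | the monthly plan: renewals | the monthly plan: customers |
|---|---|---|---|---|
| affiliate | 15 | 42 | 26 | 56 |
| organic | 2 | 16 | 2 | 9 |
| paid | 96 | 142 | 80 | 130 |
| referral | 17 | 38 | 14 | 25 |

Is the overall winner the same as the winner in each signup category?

No

Affiliate: Plan Y 15/42 = 35.7%, the monthly plan 26/56 = 46.4% → the monthly plan
Organic: Plan Y 2/16 = 12.5%, the monthly plan 2/9 = 22.2% → the monthly plan
Paid: Plan Y 96/142 = 67.6%, the monthly plan 80/130 = 61.5% → Plan Y
Referral: Plan Y 17/38 = 44.7%, the monthly plan 14/25 = 56.0% → the monthly plan
Overall: Plan Y 130/238 = 54.6%, the monthly plan 122/220 = 55.5% → the monthly plan
Neither sweeps: Plan Y wins 1 of 4 groups, the monthly plan wins 3. The monthly plan wins overall but not every group — no Simpson reversal.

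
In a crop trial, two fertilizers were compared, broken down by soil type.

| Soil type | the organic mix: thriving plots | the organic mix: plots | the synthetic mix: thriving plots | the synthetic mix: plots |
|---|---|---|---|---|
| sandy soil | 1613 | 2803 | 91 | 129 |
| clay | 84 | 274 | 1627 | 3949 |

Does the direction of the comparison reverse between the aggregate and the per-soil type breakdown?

Yes

Sandy soil: the organic mix 1613/2803 = 57.5%, the synthetic mix 91/129 = 70.5% → the synthetic mix
Clay: the organic mix 84/274 = 30.7%, the synthetic mix 1627/3949 = 41.2% → the synthetic mix
Overall: the organic mix 1697/3077 = 55.2%, the synthetic mix 1718/4078 = 42.1% → the organic mix
The synthetic mix wins each soil group but the organic mix wins overall — the comparison reverses. The synthetic mix's plots skew toward clay, which has a lower base rate.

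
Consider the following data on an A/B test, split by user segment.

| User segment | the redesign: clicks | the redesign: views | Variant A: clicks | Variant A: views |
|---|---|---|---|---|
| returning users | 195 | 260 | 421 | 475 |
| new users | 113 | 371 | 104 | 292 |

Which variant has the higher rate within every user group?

Variant A

Returning users: the redesign 195/260 = 75.0%, Variant A 421/475 = 88.6% → Variant A
New users: the redesign 113/371 = 30.5%, Variant A 104/292 = 35.6% → Variant A
Variant A has the higher rate in both groups.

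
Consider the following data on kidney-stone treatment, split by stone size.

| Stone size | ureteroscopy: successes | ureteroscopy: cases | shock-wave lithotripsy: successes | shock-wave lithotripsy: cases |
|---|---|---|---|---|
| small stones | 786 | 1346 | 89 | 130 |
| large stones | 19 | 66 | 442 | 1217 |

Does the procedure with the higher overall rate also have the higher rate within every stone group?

Small stones: ureteroscopy 786/1346 = 58.4%, shock-wave lithotripsy 89/130 = 68.5% → shock-wave lithotripsy
Large stones: ureteroscopy 19/66 = 28.8%, shock-wave lithotripsy 442/1217 = 36.3% → shock-wave lithotripsy
Overall: ureteroscopy 805/1412 = 57.0%, shock-wave lithotripsy 531/1347 = 39.4% → ureteroscopy
Shock-wave lithotripsy wins each stone group but ureteroscopy wins overall — the comparison reverses. Shock-wave lithotripsy's cases skew toward large stones, which has a lower base rate.

No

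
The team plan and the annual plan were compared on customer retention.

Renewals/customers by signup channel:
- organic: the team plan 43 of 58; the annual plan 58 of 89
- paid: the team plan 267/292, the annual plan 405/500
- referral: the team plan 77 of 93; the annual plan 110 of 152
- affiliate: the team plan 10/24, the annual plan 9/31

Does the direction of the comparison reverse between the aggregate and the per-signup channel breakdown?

No

Organic: the team plan 43/58 = 74.1%, the annual plan 58/89 = 65.2% → the team plan
Paid: the team plan 267/292 = 91.4%, the annual plan 405/500 = 81.0% → the team plan
Referral: the team plan 77/93 = 82.8%, the annual plan 110/152 = 72.4% → the team plan
Affiliate: the team plan 10/24 = 41.7%, the annual plan 9/31 = 29.0% → the team plan
Overall: the team plan 397/467 = 85.0%, the annual plan 582/772 = 75.4% → the team plan
The team plan wins overall and in every signup group — no reversal.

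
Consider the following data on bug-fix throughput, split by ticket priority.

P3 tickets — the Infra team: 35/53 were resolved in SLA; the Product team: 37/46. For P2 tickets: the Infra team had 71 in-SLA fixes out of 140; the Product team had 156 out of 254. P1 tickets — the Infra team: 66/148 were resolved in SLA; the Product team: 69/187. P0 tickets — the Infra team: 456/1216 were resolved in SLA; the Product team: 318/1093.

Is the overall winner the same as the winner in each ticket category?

No

P3: the Infra team 35/53 = 66.0%, the Product team 37/46 = 80.4% → the Product team
P2: the Infra team 71/140 = 50.7%, the Product team 156/254 = 61.4% → the Product team
P1: the Infra team 66/148 = 44.6%, the Product team 69/187 = 36.9% → the Infra team
P0: the Infra team 456/1216 = 37.5%, the Product team 318/1093 = 29.1% → the Infra team
Overall: the Infra team 628/1557 = 40.3%, the Product team 580/1580 = 36.7% → the Infra team
Neither sweeps: the Infra team wins 2 of 4 groups, the Product team wins 2. The Infra team wins overall but not every group — no Simpson reversal.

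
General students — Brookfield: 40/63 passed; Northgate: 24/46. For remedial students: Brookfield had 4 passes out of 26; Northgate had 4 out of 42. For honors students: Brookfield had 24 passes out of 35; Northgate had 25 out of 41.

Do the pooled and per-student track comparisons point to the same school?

Yes

General: Brookfield 40/63 = 63.5%, Northgate 24/46 = 52.2% → Brookfield
Remedial: Brookfield 4/26 = 15.4%, Northgate 4/42 = 9.5% → Brookfield
Honors: Brookfield 24/35 = 68.6%, Northgate 25/41 = 61.0% → Brookfield
Overall: Brookfield 68/124 = 54.8%, Northgate 53/129 = 41.1% → Brookfield
Brookfield wins overall and in every student group — no reversal.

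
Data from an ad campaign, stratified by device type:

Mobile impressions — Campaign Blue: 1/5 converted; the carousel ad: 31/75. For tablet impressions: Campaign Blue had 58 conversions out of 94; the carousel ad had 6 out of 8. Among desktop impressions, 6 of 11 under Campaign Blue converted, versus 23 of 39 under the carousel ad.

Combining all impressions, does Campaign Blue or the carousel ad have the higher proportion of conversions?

Campaign Blue

Mobile: Campaign Blue 1/5 = 20.0%, the carousel ad 31/75 = 41.3% → the carousel ad
Tablet: Campaign Blue 58/94 = 61.7%, the carousel ad 6/8 = 75.0% → the carousel ad
Desktop: Campaign Blue 6/11 = 54.5%, the carousel ad 23/39 = 59.0% → the carousel ad
Overall: Campaign Blue 65/110 = 59.1%, the carousel ad 60/122 = 49.2% → Campaign Blue
(The carousel ad wins every device group but Campaign Blue wins overall — the carousel ad's impressions skew toward the low-rate mobile group.)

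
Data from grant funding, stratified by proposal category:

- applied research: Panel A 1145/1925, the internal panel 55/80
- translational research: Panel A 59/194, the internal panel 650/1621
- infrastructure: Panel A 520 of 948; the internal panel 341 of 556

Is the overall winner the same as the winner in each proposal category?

No

Applied research: Panel A 1145/1925 = 59.5%, the internal panel 55/80 = 68.8% → the internal panel
Translational research: Panel A 59/194 = 30.4%, the internal panel 650/1621 = 40.1% → the internal panel
Infrastructure: Panel A 520/948 = 54.9%, the internal panel 341/556 = 61.3% → the internal panel
Overall: Panel A 1724/3067 = 56.2%, the internal panel 1046/2257 = 46.3% → Panel A
The internal panel wins each proposal group but Panel A wins overall — the comparison reverses. The internal panel's proposals skew toward translational research, which has a lower base rate.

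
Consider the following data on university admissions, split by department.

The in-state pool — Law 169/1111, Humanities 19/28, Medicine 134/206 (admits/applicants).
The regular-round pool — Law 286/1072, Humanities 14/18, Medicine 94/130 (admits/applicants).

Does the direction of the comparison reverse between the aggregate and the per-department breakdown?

Law: the in-state pool 169/1111 = 15.2%, the regular-round pool 286/1072 = 26.7% → the regular-round pool
Humanities: the in-state pool 19/28 = 67.9%, the regular-round pool 14/18 = 77.8% → the regular-round pool
Medicine: the in-state pool 134/206 = 65.0%, the regular-round pool 94/130 = 72.3% → the regular-round pool
Overall: the in-state pool 322/1345 = 23.9%, the regular-round pool 394/1220 = 32.3% → the regular-round pool
The regular-round pool wins overall and in every department group — no reversal.

No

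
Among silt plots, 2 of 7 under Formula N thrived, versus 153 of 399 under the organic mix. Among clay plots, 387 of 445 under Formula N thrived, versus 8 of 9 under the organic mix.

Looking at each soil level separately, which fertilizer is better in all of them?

Silt: Formula N 2/7 = 28.6%, the organic mix 153/399 = 38.3% → the organic mix
Clay: Formula N 387/445 = 87.0%, the organic mix 8/9 = 88.9% → the organic mix
The organic mix has the higher rate in both groups.

the organic mix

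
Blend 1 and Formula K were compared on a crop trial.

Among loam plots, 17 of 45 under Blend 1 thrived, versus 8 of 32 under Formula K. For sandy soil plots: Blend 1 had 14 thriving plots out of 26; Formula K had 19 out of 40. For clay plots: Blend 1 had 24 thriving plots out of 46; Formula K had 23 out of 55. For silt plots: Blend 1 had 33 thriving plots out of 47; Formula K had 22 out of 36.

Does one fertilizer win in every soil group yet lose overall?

Loam: Blend 1 17/45 = 37.8%, Formula K 8/32 = 25.0% → Blend 1
Sandy soil: Blend 1 14/26 = 53.8%, Formula K 19/40 = 47.5% → Blend 1
Clay: Blend 1 24/46 = 52.2%, Formula K 23/55 = 41.8% → Blend 1
Silt: Blend 1 33/47 = 70.2%, Formula K 22/36 = 61.1% → Blend 1
Overall: Blend 1 88/164 = 53.7%, Formula K 72/163 = 44.2% → Blend 1
Blend 1 wins overall and in every soil group — no reversal.

No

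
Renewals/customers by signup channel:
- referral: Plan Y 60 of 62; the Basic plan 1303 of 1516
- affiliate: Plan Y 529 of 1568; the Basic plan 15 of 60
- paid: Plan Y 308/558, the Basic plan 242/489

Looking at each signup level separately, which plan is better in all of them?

Plan Y

Referral: Plan Y 60/62 = 96.8%, the Basic plan 1303/1516 = 85.9% → Plan Y
Affiliate: Plan Y 529/1568 = 33.7%, the Basic plan 15/60 = 25.0% → Plan Y
Paid: Plan Y 308/558 = 55.2%, the Basic plan 242/489 = 49.5% → Plan Y
Plan Y has the higher rate in all 3 groups.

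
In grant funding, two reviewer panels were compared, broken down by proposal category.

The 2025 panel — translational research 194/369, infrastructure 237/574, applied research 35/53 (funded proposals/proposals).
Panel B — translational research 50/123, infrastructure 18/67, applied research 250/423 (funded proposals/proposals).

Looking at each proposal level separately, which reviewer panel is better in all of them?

the 2025 panel

Translational research: the 2025 panel 194/369 = 52.6%, Panel B 50/123 = 40.7% → the 2025 panel
Infrastructure: the 2025 panel 237/574 = 41.3%, Panel B 18/67 = 26.9% → the 2025 panel
Applied research: the 2025 panel 35/53 = 66.0%, Panel B 250/423 = 59.1% → the 2025 panel
The 2025 panel has the higher rate in all 3 groups.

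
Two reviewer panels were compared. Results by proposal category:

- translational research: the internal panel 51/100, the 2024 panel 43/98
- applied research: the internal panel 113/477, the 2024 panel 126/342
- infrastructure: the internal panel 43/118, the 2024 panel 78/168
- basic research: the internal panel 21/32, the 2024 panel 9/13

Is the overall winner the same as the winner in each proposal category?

No

Translational research: the internal panel 51/100 = 51.0%, the 2024 panel 43/98 = 43.9% → the internal panel
Applied research: the internal panel 113/477 = 23.7%, the 2024 panel 126/342 = 36.8% → the 2024 panel
Infrastructure: the internal panel 43/118 = 36.4%, the 2024 panel 78/168 = 46.4% → the 2024 panel
Basic research: the internal panel 21/32 = 65.6%, the 2024 panel 9/13 = 69.2% → the 2024 panel
Overall: the internal panel 228/727 = 31.4%, the 2024 panel 256/621 = 41.2% → the 2024 panel
Neither sweeps: the internal panel wins 1 of 4 groups, the 2024 panel wins 3. The 2024 panel wins overall but not every group — no Simpson reversal.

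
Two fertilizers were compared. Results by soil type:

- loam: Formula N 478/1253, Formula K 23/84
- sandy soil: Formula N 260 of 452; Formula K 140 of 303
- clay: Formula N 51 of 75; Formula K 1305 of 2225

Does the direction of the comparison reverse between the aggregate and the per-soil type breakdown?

Yes

Loam: Formula N 478/1253 = 38.1%, Formula K 23/84 = 27.4% → Formula N
Sandy soil: Formula N 260/452 = 57.5%, Formula K 140/303 = 46.2% → Formula N
Clay: Formula N 51/75 = 68.0%, Formula K 1305/2225 = 58.7% → Formula N
Overall: Formula N 789/1780 = 44.3%, Formula K 1468/2612 = 56.2% → Formula K
Formula N wins each soil group but Formula K wins overall — the comparison reverses. Formula N's plots skew toward loam, which has a lower base rate.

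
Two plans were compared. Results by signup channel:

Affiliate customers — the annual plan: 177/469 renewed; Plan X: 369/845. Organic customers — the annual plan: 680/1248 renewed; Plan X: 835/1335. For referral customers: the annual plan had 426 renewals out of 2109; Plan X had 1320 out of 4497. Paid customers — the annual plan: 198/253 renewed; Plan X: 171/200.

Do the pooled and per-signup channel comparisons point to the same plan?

Yes

Affiliate: the annual plan 177/469 = 37.7%, Plan X 369/845 = 43.7% → Plan X
Organic: the annual plan 680/1248 = 54.5%, Plan X 835/1335 = 62.5% → Plan X
Referral: the annual plan 426/2109 = 20.2%, Plan X 1320/4497 = 29.4% → Plan X
Paid: the annual plan 198/253 = 78.3%, Plan X 171/200 = 85.5% → Plan X
Overall: the annual plan 1481/4079 = 36.3%, Plan X 2695/6877 = 39.2% → Plan X
Plan X wins overall and in every signup group — no reversal.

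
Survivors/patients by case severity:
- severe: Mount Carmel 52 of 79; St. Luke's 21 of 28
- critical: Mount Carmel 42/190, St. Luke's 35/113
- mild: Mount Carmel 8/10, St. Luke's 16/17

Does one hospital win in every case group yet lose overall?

No

Severe: Mount Carmel 52/79 = 65.8%, St. Luke's 21/28 = 75.0% → St. Luke's
Critical: Mount Carmel 42/190 = 22.1%, St. Luke's 35/113 = 31.0% → St. Luke's
Mild: Mount Carmel 8/10 = 80.0%, St. Luke's 16/17 = 94.1% → St. Luke's
Overall: Mount Carmel 102/279 = 36.6%, St. Luke's 72/158 = 45.6% → St. Luke's
St. Luke's wins overall and in every case group — no reversal.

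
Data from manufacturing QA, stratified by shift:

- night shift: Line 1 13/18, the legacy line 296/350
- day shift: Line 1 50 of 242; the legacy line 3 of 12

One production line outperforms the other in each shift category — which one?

Night shift: Line 1 13/18 = 72.2%, the legacy line 296/350 = 84.6% → the legacy line
Day shift: Line 1 50/242 = 20.7%, the legacy line 3/12 = 25.0% → the legacy line
The legacy line has the higher rate in both groups.

the legacy line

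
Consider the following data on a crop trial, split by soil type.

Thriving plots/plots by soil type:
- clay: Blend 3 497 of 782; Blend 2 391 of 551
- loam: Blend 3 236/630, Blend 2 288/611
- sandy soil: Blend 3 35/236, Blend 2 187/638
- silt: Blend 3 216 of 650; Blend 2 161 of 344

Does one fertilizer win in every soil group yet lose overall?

No

Clay: Blend 3 497/782 = 63.6%, Blend 2 391/551 = 71.0% → Blend 2
Loam: Blend 3 236/630 = 37.5%, Blend 2 288/611 = 47.1% → Blend 2
Sandy soil: Blend 3 35/236 = 14.8%, Blend 2 187/638 = 29.3% → Blend 2
Silt: Blend 3 216/650 = 33.2%, Blend 2 161/344 = 46.8% → Blend 2
Overall: Blend 3 984/2298 = 42.8%, Blend 2 1027/2144 = 47.9% → Blend 2
Blend 2 wins overall and in every soil group — no reversal.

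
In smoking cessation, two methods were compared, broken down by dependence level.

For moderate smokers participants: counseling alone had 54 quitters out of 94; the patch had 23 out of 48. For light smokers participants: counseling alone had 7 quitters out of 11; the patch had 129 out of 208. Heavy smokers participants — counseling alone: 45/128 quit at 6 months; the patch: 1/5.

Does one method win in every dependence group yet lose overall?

Yes

Moderate smokers: counseling alone 54/94 = 57.4%, the patch 23/48 = 47.9% → counseling alone
Light smokers: counseling alone 7/11 = 63.6%, the patch 129/208 = 62.0% → counseling alone
Heavy smokers: counseling alone 45/128 = 35.2%, the patch 1/5 = 20.0% → counseling alone
Overall: counseling alone 106/233 = 45.5%, the patch 153/261 = 58.6% → the patch
Counseling alone wins each dependence group but the patch wins overall — the comparison reverses. Counseling alone's participants skew toward heavy smokers, which has a lower base rate.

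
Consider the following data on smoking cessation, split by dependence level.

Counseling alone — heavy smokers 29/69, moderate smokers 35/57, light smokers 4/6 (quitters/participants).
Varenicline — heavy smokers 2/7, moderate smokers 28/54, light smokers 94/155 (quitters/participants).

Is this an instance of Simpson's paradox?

Heavy smokers: counseling alone 29/69 = 42.0%, varenicline 2/7 = 28.6% → counseling alone
Moderate smokers: counseling alone 35/57 = 61.4%, varenicline 28/54 = 51.9% → counseling alone
Light smokers: counseling alone 4/6 = 66.7%, varenicline 94/155 = 60.6% → counseling alone
Overall: counseling alone 68/132 = 51.5%, varenicline 124/216 = 57.4% → varenicline
Counseling alone wins each dependence group but varenicline wins overall — the comparison reverses. Counseling alone's participants skew toward heavy smokers, which has a lower base rate.

Yes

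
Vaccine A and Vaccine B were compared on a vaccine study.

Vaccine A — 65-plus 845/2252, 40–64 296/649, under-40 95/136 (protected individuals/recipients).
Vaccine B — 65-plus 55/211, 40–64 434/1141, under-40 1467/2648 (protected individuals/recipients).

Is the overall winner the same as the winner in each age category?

65-plus: Vaccine A 845/2252 = 37.5%, Vaccine B 55/211 = 26.1% → Vaccine A
40–64: Vaccine A 296/649 = 45.6%, Vaccine B 434/1141 = 38.0% → Vaccine A
Under-40: Vaccine A 95/136 = 69.9%, Vaccine B 1467/2648 = 55.4% → Vaccine A
Overall: Vaccine A 1236/3037 = 40.7%, Vaccine B 1956/4000 = 48.9% → Vaccine B
Vaccine A wins each age group but Vaccine B wins overall — the comparison reverses. Vaccine A's recipients skew toward 65-plus, which has a lower base rate.

No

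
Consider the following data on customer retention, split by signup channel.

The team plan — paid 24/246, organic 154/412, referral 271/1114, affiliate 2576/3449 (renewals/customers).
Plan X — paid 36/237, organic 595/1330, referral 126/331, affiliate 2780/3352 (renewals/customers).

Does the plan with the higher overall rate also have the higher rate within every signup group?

Yes

Paid: the team plan 24/246 = 9.8%, Plan X 36/237 = 15.2% → Plan X
Organic: the team plan 154/412 = 37.4%, Plan X 595/1330 = 44.7% → Plan X
Referral: the team plan 271/1114 = 24.3%, Plan X 126/331 = 38.1% → Plan X
Affiliate: the team plan 2576/3449 = 74.7%, Plan X 2780/3352 = 82.9% → Plan X
Overall: the team plan 3025/5221 = 57.9%, Plan X 3537/5250 = 67.4% → Plan X
Plan X wins overall and in every signup group — no reversal.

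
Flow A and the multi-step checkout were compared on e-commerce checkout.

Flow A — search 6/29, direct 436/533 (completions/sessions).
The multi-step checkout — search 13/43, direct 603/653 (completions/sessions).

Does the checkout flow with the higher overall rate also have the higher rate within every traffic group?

Yes

Search: Flow A 6/29 = 20.7%, the multi-step checkout 13/43 = 30.2% → the multi-step checkout
Direct: Flow A 436/533 = 81.8%, the multi-step checkout 603/653 = 92.3% → the multi-step checkout
Overall: Flow A 442/562 = 78.6%, the multi-step checkout 616/696 = 88.5% → the multi-step checkout
The multi-step checkout wins overall and in every traffic group — no reversal.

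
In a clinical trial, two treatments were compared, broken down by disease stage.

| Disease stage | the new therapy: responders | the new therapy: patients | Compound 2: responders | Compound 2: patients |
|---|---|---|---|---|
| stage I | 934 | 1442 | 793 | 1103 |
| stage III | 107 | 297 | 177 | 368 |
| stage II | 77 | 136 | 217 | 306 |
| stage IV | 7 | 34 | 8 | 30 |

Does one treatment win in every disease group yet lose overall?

No

Stage I: the new therapy 934/1442 = 64.8%, Compound 2 793/1103 = 71.9% → Compound 2
Stage III: the new therapy 107/297 = 36.0%, Compound 2 177/368 = 48.1% → Compound 2
Stage II: the new therapy 77/136 = 56.6%, Compound 2 217/306 = 70.9% → Compound 2
Stage IV: the new therapy 7/34 = 20.6%, Compound 2 8/30 = 26.7% → Compound 2
Overall: the new therapy 1125/1909 = 58.9%, Compound 2 1195/1807 = 66.1% → Compound 2
Compound 2 wins overall and in every disease group — no reversal.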